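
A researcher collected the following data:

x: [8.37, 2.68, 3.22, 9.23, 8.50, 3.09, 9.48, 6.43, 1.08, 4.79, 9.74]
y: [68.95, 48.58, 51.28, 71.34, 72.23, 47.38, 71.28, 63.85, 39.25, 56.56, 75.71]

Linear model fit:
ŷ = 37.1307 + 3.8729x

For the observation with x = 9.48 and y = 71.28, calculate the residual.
Residual = -2.5658

The residual is the difference between the actual value and the predicted value:

Residual = y - ŷ

Step 1: Calculate predicted value
ŷ = 37.1307 + 3.8729 × 9.48
ŷ = 73.8458

Step 2: Calculate residual
Residual = 71.28 - 73.8458
Residual = -2.5658

Interpretation: the model overestimates the actual value by 2.5658 at this point (negative residual → observation lies below the fitted line).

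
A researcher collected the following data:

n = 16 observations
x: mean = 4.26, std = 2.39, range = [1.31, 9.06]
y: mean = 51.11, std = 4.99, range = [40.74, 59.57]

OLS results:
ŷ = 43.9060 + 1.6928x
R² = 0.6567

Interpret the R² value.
The model explains 65.67% of the variance in y (R² = 0.6567), leaving 34.33% unexplained; the fit is moderate.

R² = 1 − SS_res/SS_tot compares the residual scatter to the total scatter of y about its mean.

Here R² = 0.6567:
- Explained: 65.67% of the variation in y
- Unexplained (residual): 100% − 65.67% = 34.33%
- Rule of thumb (below 0.3 weak; 0.3 to below 0.7 moderate; 0.7 and above strong) → moderate

Calculation: R² = 1 − (SS_res / SS_tot), where SS_res is the sum of squared residuals and SS_tot the total sum of squares.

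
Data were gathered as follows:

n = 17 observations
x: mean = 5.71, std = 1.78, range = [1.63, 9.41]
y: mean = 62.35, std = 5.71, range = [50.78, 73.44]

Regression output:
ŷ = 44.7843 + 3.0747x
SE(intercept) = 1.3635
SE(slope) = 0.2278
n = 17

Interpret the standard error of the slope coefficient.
SE(β̂₁) = 0.2278 is the estimated standard deviation of the slope estimate across repeated samples; relative to β̂₁ = 3.0747 that is 7.4%, a precise estimate.

SE(β̂₁) = 0.2278 says: if we drew many samples of n = 17 from the same population and refit each time, the fitted slopes would scatter with a standard deviation of roughly 0.2278 around the true β₁.

Relative precision:
- SE / |β̂₁| = 0.2278 / 3.0747 = 7.4%
- Rule of thumb (under 20%: precise; 20% to under 50%: moderately precise; 50% or more: imprecise) → precise

Rough 95% range (±2 SE): 3.0747 ± 0.4556 → (2.6191, 3.5303).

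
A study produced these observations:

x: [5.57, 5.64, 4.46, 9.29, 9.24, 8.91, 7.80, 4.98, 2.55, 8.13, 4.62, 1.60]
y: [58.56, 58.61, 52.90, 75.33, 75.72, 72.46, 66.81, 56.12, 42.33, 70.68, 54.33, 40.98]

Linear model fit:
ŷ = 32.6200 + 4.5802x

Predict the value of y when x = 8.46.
ŷ = 71.3685

x = 8.46 lies inside the observed range [1.60, 9.29], so the fitted equation applies directly:

ŷ = 32.6200 + 4.5802 × 8.46
ŷ = 32.6200 + 38.7485
ŷ = 71.3685

This is the fitted mean response at that x — an individual observation would come with a wider prediction interval.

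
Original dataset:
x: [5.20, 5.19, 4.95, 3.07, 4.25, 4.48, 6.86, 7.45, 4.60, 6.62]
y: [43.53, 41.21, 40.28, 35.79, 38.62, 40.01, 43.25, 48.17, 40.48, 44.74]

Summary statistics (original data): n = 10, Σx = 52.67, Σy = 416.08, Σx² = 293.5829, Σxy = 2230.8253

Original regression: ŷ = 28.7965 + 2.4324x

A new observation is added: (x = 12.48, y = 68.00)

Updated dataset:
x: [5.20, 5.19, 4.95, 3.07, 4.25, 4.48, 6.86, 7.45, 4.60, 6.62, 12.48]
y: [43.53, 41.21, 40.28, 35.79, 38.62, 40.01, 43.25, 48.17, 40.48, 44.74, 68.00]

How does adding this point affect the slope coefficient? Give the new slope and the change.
New slope β₁ = 3.3465 versus 2.4324 before: a change of +0.9141 (+37.6%).

x = 12.48 lies well outside the original x-range [3.07, 7.45] (x̄ ≈ 5.27), so this observation has high leverage and can move the slope substantially.

Step 1: Update the sums with the new point (n goes from 10 to 11)
Σx  = 52.67 + 12.48 = 65.15
Σy  = 416.08 + 68.00 = 484.08
Σx² = 293.5829 + 12.48² = 293.5829 + 155.7504 = 449.3333
Σxy = 2230.8253 + 12.48×68.00 = 2230.8253 + 848.6400 = 3079.4653

Step 2: Recompute the slope with b₁ = (nΣxy − ΣxΣy) / (nΣx² − (Σx)²)
Numerator   = 11×3079.4653 − 65.15×484.08 = 33874.1183 − 31537.8120 = 2336.3063
Denominator = 11×449.3333 − 65.15² = 4942.6663 − 4244.5225 = 698.1438
b₁(new) = 2336.3063 / 698.1438 = 3.3465

(Same formula on the original sums: (10×2230.8253 − 52.67×416.08) / (10×293.5829 − 52.67²) = 393.3194 / 161.7001 = 2.4324, matching the given fit.)

Step 3: Change in slope
Δβ₁ = 3.3465 − 2.4324 = +0.9141
Relative change = +0.9141 / 2.4324 × 100% = +37.6%
→ the slope increases when the point is added.

Because the point sits above the extension of the original line at a high-leverage x, it tilts the fit up.
In practice: check such a point for data-entry or measurement error; investigate whether it comes from the same population as the rest of the sample.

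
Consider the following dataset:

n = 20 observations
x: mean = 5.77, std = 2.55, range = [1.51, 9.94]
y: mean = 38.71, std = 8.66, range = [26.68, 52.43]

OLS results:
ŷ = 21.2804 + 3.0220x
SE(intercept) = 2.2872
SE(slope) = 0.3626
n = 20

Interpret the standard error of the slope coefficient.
The slope 3.0220 is pinned down to within about ±0.3626 (one SE) by these data — relative uncertainty 12.0%, i.e. precise.

SE(β̂₁) = s / √Sxx, where s is the residual standard deviation and Sxx = Σ(x − x̄)². It is the yardstick for how far β̂₁ = 3.0220 could plausibly be from the true slope.

Relative precision:
- SE / |β̂₁| = 0.3626 / 3.0220 = 12.0%
- Rule of thumb (under 20%: precise; 20% to under 50%: moderately precise; 50% or more: imprecise) → precise

Link to the t-test: t = β̂₁ / SE(β̂₁) = 3.0220 / 0.3626 = 8.3343, the statistic for H₀: β₁ = 0.

What drives SE(β̂₁): larger n (here n = 20) → smaller SE; more residual scatter → larger SE.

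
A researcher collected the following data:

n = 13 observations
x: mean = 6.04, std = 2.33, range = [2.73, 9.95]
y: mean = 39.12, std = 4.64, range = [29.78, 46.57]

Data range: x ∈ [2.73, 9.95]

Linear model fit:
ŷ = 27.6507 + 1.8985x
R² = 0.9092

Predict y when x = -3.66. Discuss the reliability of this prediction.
ŷ = 20.7022, but this is extrapolation (below the data range [2.73, 9.95]) and may be unreliable.

Prediction calculation:
ŷ = 27.6507 + 1.8985 × (-3.66)
ŷ = 20.7022

Reliability:
- Data range: x ∈ [2.73, 9.95]
- Prediction point: x = -3.66 is 6.39 units below the observed range → this is EXTRAPOLATION, not interpolation

Why that matters here:
- Real relationships often flatten, saturate, or turn nonlinear at extremes
- There are no observations near this x to validate the fitted line there

Report the number if required, but flag clearly that it is an extrapolation.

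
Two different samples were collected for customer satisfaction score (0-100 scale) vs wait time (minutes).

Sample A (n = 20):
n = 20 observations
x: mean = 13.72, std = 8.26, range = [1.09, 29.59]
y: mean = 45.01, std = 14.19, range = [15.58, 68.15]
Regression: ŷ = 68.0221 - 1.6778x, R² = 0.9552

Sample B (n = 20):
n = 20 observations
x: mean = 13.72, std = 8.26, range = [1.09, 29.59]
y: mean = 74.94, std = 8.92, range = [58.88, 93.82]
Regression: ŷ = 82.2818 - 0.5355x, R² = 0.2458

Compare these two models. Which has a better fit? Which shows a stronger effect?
Model A has the better fit (R² = 0.9552 vs 0.2458). Model A shows the stronger effect (|β₁| = 1.6778 vs 0.5355).

Model Comparison:

Fit — compare R²:
- Model A: R² = 0.9552 → 95.52% of variance in satisfaction score explained
- Model B: R² = 0.2458 → 24.58% of variance in satisfaction score explained
- 0.9552 > 0.2458 → Model A has the better fit

Which has the larger per-minute effect? (|β₁|)
- Model A: β₁ = -1.6778 → predicted satisfaction score falls 1.6778 points per additional minute of wait time
- Model B: β₁ = -0.5355 → predicted satisfaction score falls 0.5355 points per additional minute of wait time
- |-1.6778| > |-0.5355| → Model A shows the stronger marginal effect

Notes:
- A steeper slope doesn't make a better model if the scatter around the line is large.
- R² measures how tightly points cluster around the line; β₁ measures how steep the line is — they answer different questions.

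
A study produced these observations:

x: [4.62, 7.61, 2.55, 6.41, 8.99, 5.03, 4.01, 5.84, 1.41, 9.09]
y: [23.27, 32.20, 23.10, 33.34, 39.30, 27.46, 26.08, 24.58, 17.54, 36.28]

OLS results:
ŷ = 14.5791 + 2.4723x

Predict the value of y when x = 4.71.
ŷ = 26.2236

To predict y for x = 4.71, substitute into the regression equation:

ŷ = 14.5791 + 2.4723 × 4.71
ŷ = 14.5791 + 11.6445
ŷ = 26.2236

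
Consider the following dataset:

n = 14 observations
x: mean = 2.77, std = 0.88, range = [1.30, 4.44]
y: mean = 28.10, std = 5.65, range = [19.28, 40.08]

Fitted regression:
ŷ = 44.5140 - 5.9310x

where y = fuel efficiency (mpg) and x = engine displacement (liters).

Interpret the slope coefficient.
An increase of one liter in engine displacement is associated with a 5.9310 mpg decrease in predicted fuel efficiency.

β₁ = -5.9310 is the change in predicted fuel efficiency (mpg) per additional liter of engine displacement.

Interpretation:
- Engine displacement up by 1 liter → predicted fuel efficiency decreases by 5.9310 mpg
- The effect is assumed constant over the observed range of x (linearity)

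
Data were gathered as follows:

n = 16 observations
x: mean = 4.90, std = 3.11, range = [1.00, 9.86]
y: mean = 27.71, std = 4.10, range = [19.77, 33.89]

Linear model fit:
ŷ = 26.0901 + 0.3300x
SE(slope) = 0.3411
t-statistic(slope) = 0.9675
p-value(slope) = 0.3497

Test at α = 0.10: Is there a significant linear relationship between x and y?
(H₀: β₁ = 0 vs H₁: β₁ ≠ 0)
Since p-value = 0.3497 ≥ α = 0.10, fail to reject H₀ — the slope is not significantly different from 0.

Hypothesis test for the slope coefficient:

H₀: β₁ = 0 (no linear relationship)
H₁: β₁ ≠ 0 (linear relationship exists)

Test statistic: t = β̂₁ / SE(β̂₁) = 0.3300 / 0.3411 = 0.9675

With df = 14, the two-sided p-value for |t| = 0.9675 is 0.3497.

Decision rule: reject H₀ if p-value < α.
p-value = 0.3497 ≥ α = 0.10 → fail to reject H₀.

At α = 0.10 the data do not provide convincing evidence of a nonzero slope.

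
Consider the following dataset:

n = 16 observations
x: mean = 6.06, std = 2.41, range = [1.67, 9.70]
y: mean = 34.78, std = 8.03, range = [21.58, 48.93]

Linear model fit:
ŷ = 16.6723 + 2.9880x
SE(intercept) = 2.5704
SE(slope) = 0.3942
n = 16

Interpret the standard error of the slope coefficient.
SE(β̂₁) = 0.3942 is the estimated standard deviation of the slope estimate across repeated samples; relative to β̂₁ = 2.9880 that is 13.2%, a precise estimate.

SE(β̂₁) = s / √Sxx, where s is the residual standard deviation and Sxx = Σ(x − x̄)². It is the yardstick for how far β̂₁ = 2.9880 could plausibly be from the true slope.

Relative precision:
- SE / |β̂₁| = 0.3942 / 2.9880 = 13.2%
- Rule of thumb (under 20%: precise; 20% to under 50%: moderately precise; 50% or more: imprecise) → precise

Link to the t-test: t = β̂₁ / SE(β̂₁) = 2.9880 / 0.3942 = 7.5799, the statistic for H₀: β₁ = 0.

What drives SE(β̂₁): larger n (here n = 16) → smaller SE; more residual scatter → larger SE; wider spread of x values → smaller SE.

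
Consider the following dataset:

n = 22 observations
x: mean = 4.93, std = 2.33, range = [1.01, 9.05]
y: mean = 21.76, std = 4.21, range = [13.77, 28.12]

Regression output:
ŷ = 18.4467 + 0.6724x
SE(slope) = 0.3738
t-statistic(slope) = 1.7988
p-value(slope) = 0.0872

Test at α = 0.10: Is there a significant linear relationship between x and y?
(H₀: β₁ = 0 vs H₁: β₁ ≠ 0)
Reject H₀: p-value = 0.0872 < α = 0.10. The linear relationship is significant at the 10% level.

Hypothesis test for the slope coefficient:

H₀: β₁ = 0 (no linear relationship)
H₁: β₁ ≠ 0 (linear relationship exists)

Test statistic: t = β̂₁ / SE(β̂₁) = 0.6724 / 0.3738 = 1.7988

With df = 20, the two-sided p-value for |t| = 1.7988 is 0.0872.

Decision rule: reject H₀ if p-value < α.
p-value = 0.0872 < α = 0.10 → reject H₀.

At α = 0.10 the data do provide convincing evidence of a nonzero slope.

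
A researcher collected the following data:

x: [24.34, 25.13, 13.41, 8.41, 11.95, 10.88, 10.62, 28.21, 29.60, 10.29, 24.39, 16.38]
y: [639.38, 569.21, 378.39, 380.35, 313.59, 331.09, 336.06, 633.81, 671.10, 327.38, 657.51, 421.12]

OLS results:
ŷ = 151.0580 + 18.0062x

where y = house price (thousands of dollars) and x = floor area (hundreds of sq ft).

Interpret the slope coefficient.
For each additional hundred sq ft of floor area, predicted house price increases by approximately 18.0062 thousand dollars.

The slope β₁ = 18.0062 gives the rate at which the fitted house price changes with floor area.

Interpretation:
- Floor area up by 1 hundred sq ft → predicted house price increases by 18.0062 thousand dollars
- The effect is assumed constant over the observed range of x (linearity)
- The sign (+) gives the direction; the magnitude 18.0062 gives the size of the effect per hundred sq ft

The intercept β₀ = 151.0580 is the predicted house price when floor area = 0; since the smallest observed x is 8.41, this is an extrapolation and mainly anchors the line.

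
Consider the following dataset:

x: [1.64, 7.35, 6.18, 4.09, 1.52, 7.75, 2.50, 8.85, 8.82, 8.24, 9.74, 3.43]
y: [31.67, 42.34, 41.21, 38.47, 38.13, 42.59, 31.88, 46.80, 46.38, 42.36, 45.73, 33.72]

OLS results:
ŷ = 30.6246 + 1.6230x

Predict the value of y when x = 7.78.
ŷ = 43.2515

Plug x = 7.78 into the fitted line:

ŷ = 30.6246 + 1.6230 × 7.78
ŷ = 30.6246 + 12.6269
ŷ = 43.2515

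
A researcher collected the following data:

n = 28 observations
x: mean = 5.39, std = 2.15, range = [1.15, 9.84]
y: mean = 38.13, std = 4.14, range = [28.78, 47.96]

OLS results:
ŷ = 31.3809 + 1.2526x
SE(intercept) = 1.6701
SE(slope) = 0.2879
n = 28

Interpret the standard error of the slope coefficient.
The slope 1.2526 is pinned down to within about ±0.2879 (one SE) by these data — relative uncertainty 23.0%, i.e. moderately precise.

SE(β̂₁) = s / √Sxx, where s is the residual standard deviation and Sxx = Σ(x − x̄)². It is the yardstick for how far β̂₁ = 1.2526 could plausibly be from the true slope.

Relative precision:
- SE / |β̂₁| = 0.2879 / 1.2526 = 23.0%
- Rule of thumb (under 20%: precise; 20% to under 50%: moderately precise; 50% or more: imprecise) → moderately precise

Rough 95% range (±2 SE): 1.2526 ± 0.5758 → (0.6768, 1.8284).

What drives SE(β̂₁): more residual scatter → larger SE; larger n (here n = 28) → smaller SE.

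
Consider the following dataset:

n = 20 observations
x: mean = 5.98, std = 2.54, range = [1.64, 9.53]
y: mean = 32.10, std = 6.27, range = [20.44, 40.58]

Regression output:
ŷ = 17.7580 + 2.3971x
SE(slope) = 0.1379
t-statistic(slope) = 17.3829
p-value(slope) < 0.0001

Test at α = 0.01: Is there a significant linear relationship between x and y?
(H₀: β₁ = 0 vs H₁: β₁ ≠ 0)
p-value < 0.0001 < α = 0.01, so we reject H₀. The relationship is significant.

Hypothesis test for the slope coefficient:

H₀: β₁ = 0 (no linear relationship)
H₁: β₁ ≠ 0 (linear relationship exists)

Test statistic: t = β̂₁ / SE(β̂₁) = 2.3971 / 0.1379 = 17.3829

With df = 18, the two-sided p-value for |t| = 17.3829 is <0.0001.

Decision rule: reject H₀ if p-value < α.
p-value < 0.0001 < α = 0.01 → reject H₀.

There is sufficient evidence at the 1% significance level to conclude that a linear relationship exists between x and y.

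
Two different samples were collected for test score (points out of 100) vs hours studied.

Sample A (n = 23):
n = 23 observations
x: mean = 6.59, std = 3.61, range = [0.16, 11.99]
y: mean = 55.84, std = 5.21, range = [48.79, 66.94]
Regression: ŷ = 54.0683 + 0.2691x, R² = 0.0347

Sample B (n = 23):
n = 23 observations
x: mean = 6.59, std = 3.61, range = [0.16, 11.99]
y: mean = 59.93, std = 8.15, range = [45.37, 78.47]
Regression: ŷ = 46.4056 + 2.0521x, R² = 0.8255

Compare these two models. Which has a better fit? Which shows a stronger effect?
Model B has the better fit (R² = 0.8255 vs 0.0347). Model B shows the stronger effect (|β₁| = 2.0521 vs 0.2691).

Model Comparison:

Fit — compare R²:
- Model A: R² = 0.0347 → 3.47% of variance in test score explained
- Model B: R² = 0.8255 → 82.55% of variance in test score explained
- 0.8255 > 0.0347 → Model B has the better fit

Effect size (slope magnitude):
- Model A: β₁ = 0.2691 → predicted test score rises 0.2691 points per additional hour of study time
- Model B: β₁ = 2.0521 → predicted test score rises 2.0521 points per additional hour of study time
- |0.2691| < |2.0521| → Model B shows the stronger marginal effect

Notes:
- A better fit (higher R²) doesn't necessarily mean a more important relationship.
- The two samples could reflect different populations, time periods, or measurement quality.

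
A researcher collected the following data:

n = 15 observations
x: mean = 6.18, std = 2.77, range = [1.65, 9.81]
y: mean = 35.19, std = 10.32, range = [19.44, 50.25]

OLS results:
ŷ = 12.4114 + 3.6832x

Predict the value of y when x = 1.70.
ŷ = 18.6728

x = 1.70 lies inside the observed range [1.65, 9.81], so the fitted equation applies directly:

ŷ = 12.4114 + 3.6832 × 1.70
ŷ = 12.4114 + 6.2614
ŷ = 18.6728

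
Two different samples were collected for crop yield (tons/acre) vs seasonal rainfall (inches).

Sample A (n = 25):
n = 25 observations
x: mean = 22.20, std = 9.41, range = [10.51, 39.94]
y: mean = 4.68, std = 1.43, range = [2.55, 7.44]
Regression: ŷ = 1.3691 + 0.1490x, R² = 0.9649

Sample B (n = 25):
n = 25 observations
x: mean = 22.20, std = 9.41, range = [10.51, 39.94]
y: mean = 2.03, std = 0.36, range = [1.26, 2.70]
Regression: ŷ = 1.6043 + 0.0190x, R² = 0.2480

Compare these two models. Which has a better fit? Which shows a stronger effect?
Model A has the better fit (R² = 0.9649 vs 0.2480). Model A shows the stronger effect (|β₁| = 0.1490 vs 0.0190).

Model Comparison:

Fit — compare R²:
- Model A: R² = 0.9649 → 96.49% of variance in crop yield explained
- Model B: R² = 0.2480 → 24.80% of variance in crop yield explained
- 0.9649 > 0.2480 → Model A has the better fit

Effect size (slope magnitude):
- Model A: β₁ = 0.1490 → predicted crop yield rises 0.1490 tons/acre per additional inch of rainfall
- Model B: β₁ = 0.0190 → predicted crop yield rises 0.0190 tons/acre per additional inch of rainfall
- |0.1490| > |0.0190| → Model A shows the stronger marginal effect

Notes:
- The two samples could reflect different populations, time periods, or measurement quality.
- A better fit (higher R²) doesn't necessarily mean a more important relationship.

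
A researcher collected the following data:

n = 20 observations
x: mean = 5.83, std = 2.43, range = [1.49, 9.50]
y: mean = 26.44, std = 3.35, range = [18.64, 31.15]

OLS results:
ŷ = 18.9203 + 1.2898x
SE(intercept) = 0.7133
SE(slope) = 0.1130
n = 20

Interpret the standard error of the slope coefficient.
SE(β̂₁) = 0.1130 is the estimated standard deviation of the slope estimate across repeated samples; relative to β̂₁ = 1.2898 that is 8.8%, a precise estimate.

SE(β̂₁) = s / √Sxx, where s is the residual standard deviation and Sxx = Σ(x − x̄)². It is the yardstick for how far β̂₁ = 1.2898 could plausibly be from the true slope.

Relative precision:
- SE / |β̂₁| = 0.1130 / 1.2898 = 8.8%
- Rule of thumb (under 20%: precise; 20% to under 50%: moderately precise; 50% or more: imprecise) → precise

Link to interval estimation: a confidence interval for β₁ is β̂₁ ± t* × 0.1130, so SE sets the half-width per unit of t*.

What drives SE(β̂₁): more residual scatter → larger SE.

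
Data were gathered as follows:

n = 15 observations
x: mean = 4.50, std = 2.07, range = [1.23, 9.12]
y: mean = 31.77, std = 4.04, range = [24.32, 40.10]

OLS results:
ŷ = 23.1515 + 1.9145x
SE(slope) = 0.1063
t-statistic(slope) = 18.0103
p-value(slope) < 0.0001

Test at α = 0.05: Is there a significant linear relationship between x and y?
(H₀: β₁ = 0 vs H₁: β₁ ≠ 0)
Reject H₀: p-value < 0.0001 < α = 0.05. The linear relationship is significant at the 5% level.

Hypothesis test for the slope coefficient:

H₀: β₁ = 0 (no linear relationship)
H₁: β₁ ≠ 0 (linear relationship exists)

Test statistic: t = β̂₁ / SE(β̂₁) = 1.9145 / 0.1063 = 18.0103

With df = 13, the two-sided p-value for |t| = 18.0103 is <0.0001.

Decision rule: reject H₀ if p-value < α.
p-value < 0.0001 < α = 0.05 → reject H₀.

Conclusion: the linear association between x and y is significant at the 5% level.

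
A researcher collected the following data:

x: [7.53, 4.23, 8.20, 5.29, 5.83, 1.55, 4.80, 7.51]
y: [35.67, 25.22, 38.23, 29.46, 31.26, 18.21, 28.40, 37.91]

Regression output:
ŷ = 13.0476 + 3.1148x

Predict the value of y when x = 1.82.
ŷ = 18.7165

Plug x = 1.82 into the fitted line:

ŷ = 13.0476 + 3.1148 × 1.82
ŷ = 13.0476 + 5.6689
ŷ = 18.7165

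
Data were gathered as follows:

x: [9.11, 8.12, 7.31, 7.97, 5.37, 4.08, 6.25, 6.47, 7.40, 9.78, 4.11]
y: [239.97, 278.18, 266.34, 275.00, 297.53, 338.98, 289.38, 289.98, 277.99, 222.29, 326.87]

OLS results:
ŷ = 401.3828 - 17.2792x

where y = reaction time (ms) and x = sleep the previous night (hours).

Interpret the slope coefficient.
On average, reaction time is about 17.2792 ms lower for every extra hour of sleep.

The slope β₁ = -17.2792 gives the rate at which the fitted reaction time changes with sleep.

Interpretation:
- Sleep up by 1 hour → predicted reaction time decreases by 17.2792 ms
- This is a linear approximation: the same per-unit change is assumed across the whole observed x range
- The slope describes association in these data, not necessarily a causal effect

The intercept β₀ = 401.3828 is the predicted reaction time when sleep = 0; since the smallest observed x is 4.08, this is an extrapolation and mainly anchors the line.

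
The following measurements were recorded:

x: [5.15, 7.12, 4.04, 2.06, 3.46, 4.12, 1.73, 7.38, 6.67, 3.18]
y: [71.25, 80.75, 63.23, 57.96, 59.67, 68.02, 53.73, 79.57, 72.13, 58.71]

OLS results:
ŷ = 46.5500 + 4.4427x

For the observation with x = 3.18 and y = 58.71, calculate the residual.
Residual = -1.9678

The residual is the difference between the actual value and the predicted value:

Residual = y - ŷ

Step 1: Calculate predicted value
ŷ = 46.5500 + 4.4427 × 3.18
ŷ = 60.6778

Step 2: Calculate residual
Residual = 58.71 - 60.6778
Residual = -1.9678

The residual is negative, so the observed y = 58.71 sits below the regression line (the line overestimates it by 1.9678).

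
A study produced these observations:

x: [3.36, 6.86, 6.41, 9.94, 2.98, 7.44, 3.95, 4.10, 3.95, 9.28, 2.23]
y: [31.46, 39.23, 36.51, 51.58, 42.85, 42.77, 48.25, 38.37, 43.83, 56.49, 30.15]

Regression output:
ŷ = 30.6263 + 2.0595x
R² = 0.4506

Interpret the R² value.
About 45.06% of the variability in y is accounted for by the regression on x (R² = 0.4506) — a moderate linear fit.

R² = 1 − SS_res/SS_tot compares the residual scatter to the total scatter of y about its mean.

Here R² = 0.4506:
- Explained: 45.06% of the variation in y
- Unexplained (residual): 100% − 45.06% = 54.94%
- Rule of thumb (below 0.3 weak; 0.3 to below 0.7 moderate; 0.7 and above strong) → moderate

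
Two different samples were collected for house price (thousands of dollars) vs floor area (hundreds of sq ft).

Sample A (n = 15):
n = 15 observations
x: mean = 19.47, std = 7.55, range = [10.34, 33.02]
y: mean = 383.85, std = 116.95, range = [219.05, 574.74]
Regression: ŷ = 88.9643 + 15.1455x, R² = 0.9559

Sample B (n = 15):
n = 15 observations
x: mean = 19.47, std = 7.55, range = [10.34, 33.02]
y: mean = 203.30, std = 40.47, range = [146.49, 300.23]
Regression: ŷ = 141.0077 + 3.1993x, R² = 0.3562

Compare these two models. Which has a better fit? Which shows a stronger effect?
Model A has the better fit (R² = 0.9559 vs 0.3562). Model A shows the stronger effect (|β₁| = 15.1455 vs 3.1993).

Model Comparison:

Fit — compare R²:
- Model A: R² = 0.9559 → 95.59% of variance in house price explained
- Model B: R² = 0.3562 → 35.62% of variance in house price explained
- 0.9559 > 0.3562 → Model A has the better fit

Effect size (slope magnitude):
- Model A: β₁ = 15.1455 → predicted house price rises 15.1455 thousand dollars per additional hundred sq ft of floor area
- Model B: β₁ = 3.1993 → predicted house price rises 3.1993 thousand dollars per additional hundred sq ft of floor area
- |15.1455| > |3.1993| → Model A shows the stronger marginal effect

Note: A steeper slope doesn't make a better model if the scatter around the line is large.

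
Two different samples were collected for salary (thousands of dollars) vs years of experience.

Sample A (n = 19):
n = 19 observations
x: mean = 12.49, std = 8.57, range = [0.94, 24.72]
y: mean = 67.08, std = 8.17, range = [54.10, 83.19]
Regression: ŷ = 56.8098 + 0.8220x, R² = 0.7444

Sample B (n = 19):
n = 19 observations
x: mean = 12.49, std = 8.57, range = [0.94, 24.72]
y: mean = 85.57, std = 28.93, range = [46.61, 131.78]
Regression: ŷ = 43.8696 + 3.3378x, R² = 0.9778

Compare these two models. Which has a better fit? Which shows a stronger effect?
Model B has the better fit (R² = 0.9778 vs 0.7444). Model B shows the stronger effect (|β₁| = 3.3378 vs 0.8220).

Model Comparison:

Which explains more variance? (R²)
- Model A: R² = 0.7444 → 74.44% of variance in salary explained
- Model B: R² = 0.9778 → 97.78% of variance in salary explained
- 0.9778 > 0.7444 → Model B has the better fit

Effect size (slope magnitude):
- Model A: β₁ = 0.8220 → predicted salary rises 0.8220 thousand dollars per additional year of experience
- Model B: β₁ = 3.3378 → predicted salary rises 3.3378 thousand dollars per additional year of experience
- |0.8220| < |3.3378| → Model B shows the stronger marginal effect

Notes:
- A better fit (higher R²) doesn't necessarily mean a more important relationship.
- The two samples could reflect different populations, time periods, or measurement quality.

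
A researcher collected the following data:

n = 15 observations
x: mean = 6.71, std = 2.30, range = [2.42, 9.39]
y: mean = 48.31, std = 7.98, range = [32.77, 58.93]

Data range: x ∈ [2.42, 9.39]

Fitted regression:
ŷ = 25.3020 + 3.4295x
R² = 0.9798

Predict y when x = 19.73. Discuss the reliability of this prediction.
The equation gives ŷ = 92.9660; however x = 19.73 is 10.34 units above the observed range, so this extrapolated value should not be trusted.

Prediction calculation:
ŷ = 25.3020 + 3.4295 × 19.73
ŷ = 92.9660

Reliability:
- Data range: x ∈ [2.42, 9.39]
- Prediction point: x = 19.73 is 10.34 units above the observed range → this is EXTRAPOLATION, not interpolation

Why that matters here:
- The linear relationship may not hold outside the observed range
- There are no observations near this x to validate the fitted line there
- R² describes fit only over the sampled x values; it says nothing about behaviour beyond them

The R² = 0.9798 only validates the fit within [2.42, 9.39]; treat ŷ = 92.9660 with caution.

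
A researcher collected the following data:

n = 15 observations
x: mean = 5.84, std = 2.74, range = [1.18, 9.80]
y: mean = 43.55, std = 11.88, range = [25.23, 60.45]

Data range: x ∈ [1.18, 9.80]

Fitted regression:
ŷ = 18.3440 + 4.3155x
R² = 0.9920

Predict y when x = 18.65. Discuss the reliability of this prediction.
ŷ = 98.8281, but this is extrapolation (above the data range [1.18, 9.80]) and may be unreliable.

Prediction calculation:
ŷ = 18.3440 + 4.3155 × 18.65
ŷ = 98.8281

Reliability:
- Data range: x ∈ [1.18, 9.80]
- Prediction point: x = 18.65 is 8.85 units above the observed range → this is EXTRAPOLATION, not interpolation

Why that matters here:
- R² describes fit only over the sampled x values; it says nothing about behaviour beyond them
- Real relationships often flatten, saturate, or turn nonlinear at extremes

A defensible statement: 'if the linear trend continued to x = 18.65, y would be about 98.8281' — the premise is untested.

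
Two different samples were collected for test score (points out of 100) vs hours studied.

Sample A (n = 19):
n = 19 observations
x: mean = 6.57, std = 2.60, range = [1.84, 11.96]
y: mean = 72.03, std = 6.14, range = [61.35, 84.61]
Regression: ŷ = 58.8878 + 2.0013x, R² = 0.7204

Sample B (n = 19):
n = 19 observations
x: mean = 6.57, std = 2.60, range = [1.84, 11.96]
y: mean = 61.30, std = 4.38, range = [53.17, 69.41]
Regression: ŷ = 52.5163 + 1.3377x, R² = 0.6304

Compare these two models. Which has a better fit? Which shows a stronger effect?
Model A has the better fit (R² = 0.7204 vs 0.6304). Model A shows the stronger effect (|β₁| = 2.0013 vs 1.3377).

Model Comparison:

Fit — compare R²:
- Model A: R² = 0.7204 → 72.04% of variance in test score explained
- Model B: R² = 0.6304 → 63.04% of variance in test score explained
- 0.7204 > 0.6304 → Model A has the better fit

Strength of effect — compare |β₁|:
- Model A: β₁ = 2.0013 → predicted test score rises 2.0013 points per additional hour of study time
- Model B: β₁ = 1.3377 → predicted test score rises 1.3377 points per additional hour of study time
- |2.0013| > |1.3377| → Model A shows the stronger marginal effect

Note: A better fit (higher R²) doesn't necessarily mean a more important relationship.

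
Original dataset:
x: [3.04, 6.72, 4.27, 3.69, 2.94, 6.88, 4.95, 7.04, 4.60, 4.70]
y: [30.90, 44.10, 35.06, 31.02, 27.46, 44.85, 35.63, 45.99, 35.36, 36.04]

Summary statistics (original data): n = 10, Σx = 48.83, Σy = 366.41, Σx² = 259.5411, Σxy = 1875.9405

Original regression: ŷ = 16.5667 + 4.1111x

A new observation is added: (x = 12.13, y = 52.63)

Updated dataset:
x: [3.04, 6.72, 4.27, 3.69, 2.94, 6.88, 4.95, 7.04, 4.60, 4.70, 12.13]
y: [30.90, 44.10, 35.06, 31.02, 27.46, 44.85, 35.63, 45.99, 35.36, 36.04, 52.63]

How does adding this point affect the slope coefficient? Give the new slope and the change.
Adding the point moves β₁ from 4.1111 to 2.7902, i.e. it decreases by 1.3209 (-32.1%).

The new point has HIGH LEVERAGE: x = 12.13 is far from the original mean x̄ = 48.83/10 ≈ 4.88 (original range [2.94, 7.04]).

Step 1: Update the sums with the new point (n goes from 10 to 11)
Σx  = 48.83 + 12.13 = 60.96
Σy  = 366.41 + 52.63 = 419.04
Σx² = 259.5411 + 12.13² = 259.5411 + 147.1369 = 406.6780
Σxy = 1875.9405 + 12.13×52.63 = 1875.9405 + 638.4019 = 2514.3424

Step 2: Recompute the slope with b₁ = (nΣxy − ΣxΣy) / (nΣx² − (Σx)²)
Numerator   = 11×2514.3424 − 60.96×419.04 = 27657.7664 − 25544.6784 = 2113.0880
Denominator = 11×406.6780 − 60.96² = 4473.4580 − 3716.1216 = 757.3364
b₁(new) = 2113.0880 / 757.3364 = 2.7902

(Same formula on the original sums: (10×1875.9405 − 48.83×366.41) / (10×259.5411 − 48.83²) = 867.6047 / 211.0421 = 4.1111, matching the given fit.)

Step 3: Change in slope
Δβ₁ = 2.7902 − 4.1111 = -1.3209
Relative change = -1.3209 / 4.1111 × 100% = -32.1%
→ the slope decreases when the point is added.

A high-leverage point only changes the slope if it is off the original line; here y = 52.63 is below the original trend, so the slope decreases.
In practice: refit with and without it and report both if conclusions differ.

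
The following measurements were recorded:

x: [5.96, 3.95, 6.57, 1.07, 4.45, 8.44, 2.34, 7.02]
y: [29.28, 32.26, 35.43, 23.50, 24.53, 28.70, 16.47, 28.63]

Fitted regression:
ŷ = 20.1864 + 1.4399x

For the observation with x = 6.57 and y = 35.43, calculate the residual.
Residual = 5.7835

The residual is the difference between the actual value and the predicted value:

Residual = y - ŷ

Step 1: Calculate predicted value
ŷ = 20.1864 + 1.4399 × 6.57
ŷ = 29.6465

Step 2: Calculate residual
Residual = 35.43 - 29.6465
Residual = 5.7835

Interpretation: the model underestimates the actual value by 5.7835 at this point (positive residual → observation lies above the fitted line).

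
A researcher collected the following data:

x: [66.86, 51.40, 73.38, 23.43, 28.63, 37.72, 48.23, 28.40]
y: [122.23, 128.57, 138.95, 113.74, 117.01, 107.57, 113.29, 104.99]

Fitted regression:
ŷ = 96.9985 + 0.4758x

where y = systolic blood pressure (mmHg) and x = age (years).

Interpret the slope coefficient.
An increase of one year in age is associated with a 0.4758 mmHg increase in predicted blood pressure.

The slope coefficient β₁ = 0.4758 represents the marginal effect of age on blood pressure.

Interpretation:
- Age up by 1 year → predicted blood pressure increases by 0.4758 mmHg
- This is a linear approximation: the same per-unit change is assumed across the whole observed x range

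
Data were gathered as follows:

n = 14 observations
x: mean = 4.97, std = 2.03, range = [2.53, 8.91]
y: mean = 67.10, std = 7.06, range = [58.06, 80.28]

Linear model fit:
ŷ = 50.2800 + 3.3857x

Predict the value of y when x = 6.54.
ŷ = 72.4225

To predict y for x = 6.54, substitute into the regression equation:

ŷ = 50.2800 + 3.3857 × 6.54
ŷ = 50.2800 + 22.1425
ŷ = 72.4225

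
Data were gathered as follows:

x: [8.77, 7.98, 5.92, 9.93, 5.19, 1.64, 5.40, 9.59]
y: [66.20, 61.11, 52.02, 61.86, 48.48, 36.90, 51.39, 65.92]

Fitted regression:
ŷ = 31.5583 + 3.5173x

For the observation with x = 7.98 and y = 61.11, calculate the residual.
Residual = 1.4836

The residual is the difference between the actual value and the predicted value:

Residual = y - ŷ

Step 1: Calculate predicted value
ŷ = 31.5583 + 3.5173 × 7.98
ŷ = 59.6264

Step 2: Calculate residual
Residual = 61.11 - 59.6264
Residual = 1.4836

Sign check: y > ŷ, so the point is above the line and the fit underestimates here.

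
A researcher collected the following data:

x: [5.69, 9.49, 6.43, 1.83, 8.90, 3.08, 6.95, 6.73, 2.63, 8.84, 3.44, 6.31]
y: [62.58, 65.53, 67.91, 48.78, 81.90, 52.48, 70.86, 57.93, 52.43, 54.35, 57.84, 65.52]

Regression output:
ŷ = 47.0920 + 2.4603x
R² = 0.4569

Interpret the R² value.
The model explains 45.69% of the variance in y (R² = 0.4569), leaving 54.31% unexplained; the fit is moderate.

R² = 1 − SS_res/SS_tot compares the residual scatter to the total scatter of y about its mean.

Here R² = 0.4569:
- Explained: 45.69% of the variation in y
- Unexplained (residual): 100% − 45.69% = 54.31%
- Rule of thumb (below 0.3 weak; 0.3 to below 0.7 moderate; 0.7 and above strong) → moderate

Calculation: R² = 1 − (SS_res / SS_tot), where SS_res is the sum of squared residuals and SS_tot the total sum of squares.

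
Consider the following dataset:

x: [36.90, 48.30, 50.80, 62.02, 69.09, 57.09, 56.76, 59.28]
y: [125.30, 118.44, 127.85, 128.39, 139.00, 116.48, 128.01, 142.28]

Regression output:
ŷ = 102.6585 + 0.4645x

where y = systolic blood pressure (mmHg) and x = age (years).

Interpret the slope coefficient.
On average, blood pressure is about 0.4645 mmHg higher for every extra year of age.

β₁ = 0.4645 is the change in predicted blood pressure (mmHg) per additional year of age.

Interpretation:
- Age up by 1 year → predicted blood pressure increases by 0.4645 mmHg
- This is a linear approximation: the same per-unit change is assumed across the whole observed x range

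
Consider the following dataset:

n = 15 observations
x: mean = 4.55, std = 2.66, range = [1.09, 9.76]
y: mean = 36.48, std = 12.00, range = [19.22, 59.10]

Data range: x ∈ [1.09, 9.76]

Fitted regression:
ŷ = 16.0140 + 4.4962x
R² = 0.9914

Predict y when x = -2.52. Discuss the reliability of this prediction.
ŷ = 4.6836 (extrapolation — x = -2.52 lies outside [1.09, 9.76], so reliability is low).

Prediction calculation:
ŷ = 16.0140 + 4.4962 × (-2.52)
ŷ = 4.6836

Reliability:
- Data range: x ∈ [1.09, 9.76]
- Prediction point: x = -2.52 is 3.61 units below the observed range → this is EXTRAPOLATION, not interpolation

Why that matters here:
- The linear relationship may not hold outside the observed range
- R² describes fit only over the sampled x values; it says nothing about behaviour beyond them
- There are no observations near this x to validate the fitted line there

A defensible statement: 'if the linear trend continued to x = -2.52, y would be about 4.6836' — the premise is untested.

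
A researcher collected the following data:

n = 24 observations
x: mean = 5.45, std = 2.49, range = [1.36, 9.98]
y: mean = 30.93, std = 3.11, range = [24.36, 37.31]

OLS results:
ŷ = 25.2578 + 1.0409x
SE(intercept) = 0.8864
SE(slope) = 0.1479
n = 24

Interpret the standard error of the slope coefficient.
SE(β̂₁) = 0.1479 is the estimated standard deviation of the slope estimate across repeated samples; relative to β̂₁ = 1.0409 that is 14.2%, a precise estimate.

SE(β̂₁) = 0.1479 says: if we drew many samples of n = 24 from the same population and refit each time, the fitted slopes would scatter with a standard deviation of roughly 0.1479 around the true β₁.

Relative precision:
- SE / |β̂₁| = 0.1479 / 1.0409 = 14.2%
- Rule of thumb (under 20%: precise; 20% to under 50%: moderately precise; 50% or more: imprecise) → precise

Rough 95% range (±2 SE): 1.0409 ± 0.2958 → (0.7451, 1.3367).

What drives SE(β̂₁): wider spread of x values → smaller SE; larger n (here n = 24) → smaller SE; more residual scatter → larger SE.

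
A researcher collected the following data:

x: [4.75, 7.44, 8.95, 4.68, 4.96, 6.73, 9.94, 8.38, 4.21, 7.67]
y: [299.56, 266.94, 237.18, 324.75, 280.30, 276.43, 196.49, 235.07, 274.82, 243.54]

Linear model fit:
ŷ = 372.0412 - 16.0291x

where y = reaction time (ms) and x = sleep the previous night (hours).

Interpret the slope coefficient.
On average, reaction time is about 16.0291 ms lower for every extra hour of sleep.

The slope β₁ = -16.0291 gives the rate at which the fitted reaction time changes with sleep.

Interpretation:
- Sleep up by 1 hour → predicted reaction time decreases by 16.0291 ms
- The effect is assumed constant over the observed range of x (linearity)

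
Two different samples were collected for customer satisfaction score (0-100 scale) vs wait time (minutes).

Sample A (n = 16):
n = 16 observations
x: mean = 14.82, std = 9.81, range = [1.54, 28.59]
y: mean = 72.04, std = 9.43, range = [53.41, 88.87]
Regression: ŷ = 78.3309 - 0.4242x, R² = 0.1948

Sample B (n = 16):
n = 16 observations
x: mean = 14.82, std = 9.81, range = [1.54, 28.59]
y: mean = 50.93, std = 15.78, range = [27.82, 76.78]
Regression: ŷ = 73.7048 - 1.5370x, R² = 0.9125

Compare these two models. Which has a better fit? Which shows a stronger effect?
Model B has the better fit (R² = 0.9125 vs 0.1948). Model B shows the stronger effect (|β₁| = 1.5370 vs 0.4242).

Model Comparison:

Fit — compare R²:
- Model A: R² = 0.1948 → 19.48% of variance in satisfaction score explained
- Model B: R² = 0.9125 → 91.25% of variance in satisfaction score explained
- 0.9125 > 0.1948 → Model B has the better fit

Effect size (slope magnitude):
- Model A: β₁ = -0.4242 → predicted satisfaction score falls 0.4242 points per additional minute of wait time
- Model B: β₁ = -1.5370 → predicted satisfaction score falls 1.5370 points per additional minute of wait time
- |-0.4242| < |-1.5370| → Model B shows the stronger marginal effect

Notes:
- R² measures how tightly points cluster around the line; β₁ measures how steep the line is — they answer different questions.
- A steeper slope doesn't make a better model if the scatter around the line is large.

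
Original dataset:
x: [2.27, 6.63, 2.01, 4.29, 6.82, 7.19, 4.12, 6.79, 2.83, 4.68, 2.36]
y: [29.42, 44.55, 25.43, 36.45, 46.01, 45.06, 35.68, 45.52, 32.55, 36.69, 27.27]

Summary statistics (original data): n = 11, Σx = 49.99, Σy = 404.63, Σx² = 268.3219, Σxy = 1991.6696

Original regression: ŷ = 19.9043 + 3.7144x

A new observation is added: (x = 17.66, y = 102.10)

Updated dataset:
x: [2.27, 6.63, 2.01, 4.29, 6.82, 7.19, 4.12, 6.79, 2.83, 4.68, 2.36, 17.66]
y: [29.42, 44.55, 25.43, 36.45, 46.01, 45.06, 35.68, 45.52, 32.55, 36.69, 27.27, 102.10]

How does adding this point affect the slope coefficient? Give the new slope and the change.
New slope β₁ = 4.7181 versus 3.7144 before: a change of +1.0037 (+27.0%).

The new point has HIGH LEVERAGE: x = 17.66 is far from the original mean x̄ = 49.99/11 ≈ 4.54 (original range [2.01, 7.19]).

Step 1: Update the sums with the new point (n goes from 11 to 12)
Σx  = 49.99 + 17.66 = 67.65
Σy  = 404.63 + 102.10 = 506.73
Σx² = 268.3219 + 17.66² = 268.3219 + 311.8756 = 580.1975
Σxy = 1991.6696 + 17.66×102.10 = 1991.6696 + 1803.0860 = 3794.7556

Step 2: Recompute the slope with b₁ = (nΣxy − ΣxΣy) / (nΣx² − (Σx)²)
Numerator   = 12×3794.7556 − 67.65×506.73 = 45537.0672 − 34280.2845 = 11256.7827
Denominator = 12×580.1975 − 67.65² = 6962.3700 − 4576.5225 = 2385.8475
b₁(new) = 11256.7827 / 2385.8475 = 4.7181

(Same formula on the original sums: (11×1991.6696 − 49.99×404.63) / (11×268.3219 − 49.99²) = 1680.9119 / 452.5408 = 3.7144, matching the given fit.)

Step 3: Change in slope
Δβ₁ = 4.7181 − 3.7144 = +1.0037
Relative change = +1.0037 / 3.7144 × 100% = +27.0%
→ the slope increases when the point is added.

Because the point sits above the extension of the original line at a high-leverage x, it tilts the fit up.
In practice: investigate whether it comes from the same population as the rest of the sample.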